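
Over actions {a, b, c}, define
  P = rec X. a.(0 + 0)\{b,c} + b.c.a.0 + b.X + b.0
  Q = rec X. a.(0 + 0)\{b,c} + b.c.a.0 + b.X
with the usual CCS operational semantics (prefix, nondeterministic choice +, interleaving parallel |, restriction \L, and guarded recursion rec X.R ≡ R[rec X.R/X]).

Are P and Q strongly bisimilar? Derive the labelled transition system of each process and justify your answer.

NO

P's transition system — 5 states:
  m0 = rec X. a.(0 + 0)\{b,c} + b.c.a.0 + b.X + b.0 | ··a··> m1, ··b··> m0, ··b··> m2, ··b··> m3
  m1 = (0 + 0)\{b,c} | (no moves)
  m2 = 0 | (no moves)
  m3 = c.a.0 | ··c··> m4
  m4 = a.0 | ··a··> m2
Q's transition system — 5 states:
  n0 = rec X. a.(0 + 0)\{b,c} + b.c.a.0 + b.X | ··a··> n1, ··b··> n0, ··b··> n2
  n1 = (0 + 0)\{b,c} | (no moves)
  n2 = c.a.0 | ··c··> n3
  n3 = a.0 | ··a··> n4
  n4 = 0 | (no moves)
Partition-refinement fixed point:
  B0 = {m0}
  B1 = {m3, n2}
  B2 = {m4, n3}
  B3 = {m1, m2, n1, n4}
  B4 = {n0}
m0 ∈ B0, n0 ∈ B4 → different blocks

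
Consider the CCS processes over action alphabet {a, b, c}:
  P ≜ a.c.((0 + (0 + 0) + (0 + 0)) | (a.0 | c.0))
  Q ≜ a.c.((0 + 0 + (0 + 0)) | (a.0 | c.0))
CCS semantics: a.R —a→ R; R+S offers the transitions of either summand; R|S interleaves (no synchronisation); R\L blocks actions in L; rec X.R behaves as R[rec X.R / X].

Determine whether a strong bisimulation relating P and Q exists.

Reachable graph of P (6 states):
  u0 = a.c.((0 + (0 + 0) + (0 + 0)) | (a.0 | c.0)) :: --a--▸ u1
  u1 = c.((0 + (0 + 0) + (0 + 0)) | (a.0 | c.0)) :: --c--▸ u2
  u2 = (0 + (0 + 0) + (0 + 0)) | (a.0 | c.0) :: --a--▸ u3, --c--▸ u4
  u3 = (0 + (0 + 0) + (0 + 0)) | (0 | c.0) :: --c--▸ u5
  u4 = (0 + (0 + 0) + (0 + 0)) | (a.0 | 0) :: --a--▸ u5
  u5 = (0 + (0 + 0) + (0 + 0)) | (0 | 0) :: ·
Reachable graph of Q (6 states):
  v0 = a.c.((0 + 0 + (0 + 0)) | (a.0 | c.0)) :: --a--▸ v1
  v1 = c.((0 + 0 + (0 + 0)) | (a.0 | c.0)) :: --c--▸ v2
  v2 = (0 + 0 + (0 + 0)) | (a.0 | c.0) :: --a--▸ v3, --c--▸ v4
  v3 = (0 + 0 + (0 + 0)) | (0 | c.0) :: --c--▸ v5
  v4 = (0 + 0 + (0 + 0)) | (a.0 | 0) :: --a--▸ v5
  v5 = (0 + 0 + (0 + 0)) | (0 | 0) :: ·
Partition-refinement fixed point:
  B0 = {u0, v0}
  B1 = {u1, v1}
  B2 = {u2, v2}
  B3 = {u4, v4}
  B4 = {u5, v5}
  B5 = {u3, v3}
u0 ∈ B0, v0 ∈ B0 → same block

YES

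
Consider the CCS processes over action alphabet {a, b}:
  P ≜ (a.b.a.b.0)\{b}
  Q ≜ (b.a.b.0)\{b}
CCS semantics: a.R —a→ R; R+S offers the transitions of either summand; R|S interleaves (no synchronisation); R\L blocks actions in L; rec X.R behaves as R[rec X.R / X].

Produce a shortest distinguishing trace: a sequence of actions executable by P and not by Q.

P's transition system — 2 states:
  u0 = (a.b.a.b.0)\{b} ⊢ -a-> u1
  u1 = (b.a.b.0)\{b} ⊢ (no moves)
Q's transition system — 1 states:
  v0 = (b.a.b.0)\{b} ⊢ (no moves)
Executing a from P (initial set {u0}):
  step 1 (a): {u1}
  ✓ P
Executing a from Q (initial set {v0}):
  step 1 (a): ∅  — Q cannot continue

a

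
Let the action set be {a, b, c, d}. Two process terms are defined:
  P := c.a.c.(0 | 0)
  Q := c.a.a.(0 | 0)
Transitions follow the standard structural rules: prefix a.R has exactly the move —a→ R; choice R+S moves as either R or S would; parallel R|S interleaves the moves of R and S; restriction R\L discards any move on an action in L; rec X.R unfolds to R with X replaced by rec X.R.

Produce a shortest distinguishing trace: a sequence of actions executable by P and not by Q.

Reachable graph of P (4 states):
  m0 = c.a.c.(0 | 0) :: -c-> m1
  m1 = a.c.(0 | 0) :: -a-> m2
  m2 = c.(0 | 0) :: -c-> m3
  m3 = 0 | 0 :: stopped
Reachable graph of Q (4 states):
  n0 = c.a.a.(0 | 0) :: -c-> n1
  n1 = a.a.(0 | 0) :: -a-> n2
  n2 = a.(0 | 0) :: -a-> n3
  n3 = 0 | 0 :: stopped
Trace ⟨cac⟩ through P, begin at {m0}:
  after c @ step 1: {m1}
  after a @ step 2: {m2}
  after c @ step 3: {m3}
  — P admits the full trace.
Trace ⟨cac⟩ through Q, begin at {n0}:
  after c @ step 1: {n1}
  after a @ step 2: {n2}
  after c @ step 3: ∅ (Q stuck)

cac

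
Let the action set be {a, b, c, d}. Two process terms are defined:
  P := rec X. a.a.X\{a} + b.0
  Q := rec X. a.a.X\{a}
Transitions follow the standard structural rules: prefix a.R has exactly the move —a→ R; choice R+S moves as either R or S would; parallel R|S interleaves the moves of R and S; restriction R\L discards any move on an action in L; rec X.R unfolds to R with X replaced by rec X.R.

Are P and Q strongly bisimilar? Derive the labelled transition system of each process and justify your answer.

Reachable graph of P (5 states):
  p0 = rec X. a.a.X\{a} + b.0 → --a--▸ p1, --b--▸ p2
  p1 = a.(rec X. a.a.X\{a} + b.0)\{a} → --a--▸ p3
  p2 = 0 → deadlocked
  p3 = (rec X. a.a.X\{a} + b.0)\{a} → --b--▸ p4
  p4 = 0\{a} → deadlocked
Reachable graph of Q (3 states):
  q0 = rec X. a.a.X\{a} → --a--▸ q1
  q1 = a.(rec X. a.a.X\{a})\{a} → --a--▸ q2
  q2 = (rec X. a.a.X\{a})\{a} → deadlocked
Bisimilarity quotient blocks:
  B0 = {p0}
  B1 = {p1}
  B2 = {p3}
  B3 = {p2, p4, q2}
  B4 = {q0}
  B5 = {q1}
p0 ∈ B0, q0 ∈ B4 → different blocks

not bisimilar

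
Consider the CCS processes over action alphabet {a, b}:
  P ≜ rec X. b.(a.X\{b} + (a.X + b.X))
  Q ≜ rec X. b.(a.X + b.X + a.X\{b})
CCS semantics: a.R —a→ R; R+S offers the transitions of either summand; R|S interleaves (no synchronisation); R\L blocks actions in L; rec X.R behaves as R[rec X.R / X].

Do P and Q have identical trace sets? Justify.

traces(P) = traces(Q)

Reachable graph of P (3 states):
  u0 = rec X. b.(a.X\{b} + (a.X + b.X)) | --b--▸ u1
  u1 = a.(rec X. b.(a.X\{b} + (a.X + b.X)))\{b} + (a.(rec X. b.(a.X\{b} + (a.X + b.X))) + b.(rec X. b.(a.X\{b} + (a.X + b.X)))) | --a--▸ u0, --a--▸ u2, --b--▸ u0
  u2 = (rec X. b.(a.X\{b} + (a.X + b.X)))\{b} | (no moves)
Reachable graph of Q (3 states):
  v0 = rec X. b.(a.X + b.X + a.X\{b}) | --b--▸ v1
  v1 = a.(rec X. b.(a.X + b.X + a.X\{b})) + b.(rec X. b.(a.X + b.X + a.X\{b})) + a.(rec X. b.(a.X + b.X + a.X\{b}))\{b} | --a--▸ v0, --a--▸ v2, --b--▸ v0
  v2 = (rec X. b.(a.X + b.X + a.X\{b}))\{b} | (no moves)
Partition-refinement fixed point:
  B0 = {u0, v0}
  B1 = {u1, v1}
  B2 = {u2, v2}
u0 ∈ B0, v0 ∈ B0 → same block
Bisimilar ⇒ trace-equivalent.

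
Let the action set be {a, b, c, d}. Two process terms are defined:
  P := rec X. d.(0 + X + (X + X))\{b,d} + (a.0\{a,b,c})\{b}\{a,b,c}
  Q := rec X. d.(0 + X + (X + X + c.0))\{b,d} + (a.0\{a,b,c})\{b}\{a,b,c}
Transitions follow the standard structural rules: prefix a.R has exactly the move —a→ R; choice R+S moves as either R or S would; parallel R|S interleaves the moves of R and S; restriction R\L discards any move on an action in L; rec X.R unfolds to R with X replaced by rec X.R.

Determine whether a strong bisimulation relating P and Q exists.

not bisimilar

Reachable graph of P (2 states):
  p0 = rec X. d.(0 + X + (X + X))\{b,d} + (a.0\{a,b,c})\{b}\{a,b,c} :: —d→ p1
  p1 = (0 + (rec X. d.(0 + X + (X + X))\{b,d} + (a.0\{a,b,c})\{b}\{a,b,c}) + ((rec X. d.(0 + X + (X + X))\{b,d} + (a.0\{a,b,c})\{b}\{a,b,c}) + (rec X. d.(0 + X + (X + X))\{b,d} + (a.0\{a,b,c})\{b}\{a,b,c})))\{b,d} :: ·
Reachable graph of Q (3 states):
  q0 = rec X. d.(0 + X + (X + X + c.0))\{b,d} + (a.0\{a,b,c})\{b}\{a,b,c} :: —d→ q1
  q1 = (0 + (rec X. d.(0 + X + (X + X + c.0))\{b,d} + (a.0\{a,b,c})\{b}\{a,b,c}) + ((rec X. d.(0 + X + (X + X + c.0))\{b,d} + (a.0\{a,b,c})\{b}\{a,b,c}) + (rec X. d.(0 + X + (X + X + c.0))\{b,d} + (a.0\{a,b,c})\{b}\{a,b,c}) + c.0))\{b,d} :: —c→ q2
  q2 = 0\{b,d} :: ·
Bisimilarity quotient blocks:
  B0 = {p0}
  B1 = {p1, q2}
  B2 = {q0}
  B3 = {q1}
p0 ∈ B0, q0 ∈ B2 → different blocks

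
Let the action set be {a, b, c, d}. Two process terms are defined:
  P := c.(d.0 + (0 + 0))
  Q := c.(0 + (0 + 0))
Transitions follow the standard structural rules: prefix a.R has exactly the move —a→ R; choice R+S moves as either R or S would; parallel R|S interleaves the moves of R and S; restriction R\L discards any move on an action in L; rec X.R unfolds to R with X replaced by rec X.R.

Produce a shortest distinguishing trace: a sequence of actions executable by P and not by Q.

LTS(P): 3 reachable states
  s0 = c.(d.0 + (0 + 0)) | =c=> s1
  s1 = d.0 + (0 + 0) | =d=> s2
  s2 = 0 | deadlocked
LTS(Q): 2 reachable states
  t0 = c.(0 + (0 + 0)) | =c=> t1
  t1 = 0 + (0 + 0) | deadlocked
Executing cd from P (initial set {s0}):
  after c @ step 1: {s1}
  after d @ step 2: {s2}
  P completes σ.
Executing cd from Q (initial set {t0}):
  after c @ step 1: {t1}
  after d @ step 2: ∅  — Q cannot continue

cd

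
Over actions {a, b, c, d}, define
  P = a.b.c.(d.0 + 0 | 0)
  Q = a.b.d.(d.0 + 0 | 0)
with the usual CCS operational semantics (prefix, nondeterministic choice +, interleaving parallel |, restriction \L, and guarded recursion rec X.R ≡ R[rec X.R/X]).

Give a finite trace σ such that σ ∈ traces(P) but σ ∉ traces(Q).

LTS(P): 5 reachable states
  p0 = a.b.c.(d.0 + 0 | 0) | --a--▸ p1
  p1 = b.c.(d.0 + 0 | 0) | --b--▸ p2
  p2 = c.(d.0 + 0 | 0) | --c--▸ p3
  p3 = d.0 + 0 | 0 | --d--▸ p4
  p4 = 0 | stopped
LTS(Q): 5 reachable states
  q0 = a.b.d.(d.0 + 0 | 0) | --a--▸ q1
  q1 = b.d.(d.0 + 0 | 0) | --b--▸ q2
  q2 = d.(d.0 + 0 | 0) | --d--▸ q3
  q3 = d.0 + 0 | 0 | --d--▸ q4
  q4 = 0 | stopped
Run σ = ⟨abc⟩ on P: start {p0}
  after a @ step 1: {p1}
  after b @ step 2: {p2}
  after c @ step 3: {p3}
  ✓ P
Run σ = ⟨abc⟩ on Q: start {q0}
  after a @ step 1: {q1}
  after b @ step 2: {q2}
  after c @ step 3: no successor for Q

abc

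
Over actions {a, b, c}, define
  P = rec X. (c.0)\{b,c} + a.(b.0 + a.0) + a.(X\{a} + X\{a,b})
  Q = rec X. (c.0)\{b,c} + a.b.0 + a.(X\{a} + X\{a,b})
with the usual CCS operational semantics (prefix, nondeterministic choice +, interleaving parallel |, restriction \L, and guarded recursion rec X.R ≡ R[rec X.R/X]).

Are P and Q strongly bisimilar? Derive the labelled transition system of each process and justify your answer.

not bisimilar

P's transition system — 4 states:
  s0 = rec X. (c.0)\{b,c} + a.(b.0 + a.0) + a.(X\{a} + X\{a,b}) ⊢ —a→ s1, —a→ s2
  s1 = (rec X. (c.0)\{b,c} + a.(b.0 + a.0) + a.(X\{a} + X\{a,b}))\{a} + (rec X. (c.0)\{b,c} + a.(b.0 + a.0) + a.(X\{a} + X\{a,b}))\{a,b} ⊢ deadlocked
  s2 = b.0 + a.0 ⊢ —a→ s3, —b→ s3
  s3 = 0 ⊢ deadlocked
Q's transition system — 4 states:
  t0 = rec X. (c.0)\{b,c} + a.b.0 + a.(X\{a} + X\{a,b}) ⊢ —a→ t1, —a→ t2
  t1 = (rec X. (c.0)\{b,c} + a.b.0 + a.(X\{a} + X\{a,b}))\{a} + (rec X. (c.0)\{b,c} + a.b.0 + a.(X\{a} + X\{a,b}))\{a,b} ⊢ deadlocked
  t2 = b.0 ⊢ —b→ t3
  t3 = 0 ⊢ deadlocked
Coarsest stable partition (strong bisimilarity classes):
  B0 = {s0}
  B1 = {s2}
  B2 = {s1, s3, t1, t3}
  B3 = {t0}
  B4 = {t2}
s0 ∈ B0, t0 ∈ B3 → different blocks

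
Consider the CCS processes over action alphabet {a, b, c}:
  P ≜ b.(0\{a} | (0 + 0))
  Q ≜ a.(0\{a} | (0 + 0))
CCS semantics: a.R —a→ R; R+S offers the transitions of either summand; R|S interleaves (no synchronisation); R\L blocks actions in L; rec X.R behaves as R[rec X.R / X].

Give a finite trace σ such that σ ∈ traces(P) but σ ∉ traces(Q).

P's transition system — 2 states:
  p0 = b.(0\{a} | (0 + 0)) has moves —b→ p1
  p1 = 0\{a} | (0 + 0) has moves ·
Q's transition system — 2 states:
  q0 = a.(0\{a} | (0 + 0)) has moves —a→ q1
  q1 = 0\{a} | (0 + 0) has moves ·
Run σ = ⟨b⟩ on P: start {p0}
  [1] b ⇒ {p1}
  P completes σ.
Run σ = ⟨b⟩ on Q: start {q0}
  [1] b ⇒ no successor for Q

b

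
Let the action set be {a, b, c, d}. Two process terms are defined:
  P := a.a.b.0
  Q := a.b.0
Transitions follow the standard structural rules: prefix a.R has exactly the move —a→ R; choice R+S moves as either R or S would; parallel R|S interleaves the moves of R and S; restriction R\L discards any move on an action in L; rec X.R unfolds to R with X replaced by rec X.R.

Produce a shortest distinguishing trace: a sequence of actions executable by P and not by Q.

P's transition system — 4 states:
  m0 = a.a.b.0 :: =a=> m1
  m1 = a.b.0 :: =a=> m2
  m2 = b.0 :: =b=> m3
  m3 = 0 :: ·
Q's transition system — 3 states:
  n0 = a.b.0 :: =a=> n1
  n1 = b.0 :: =b=> n2
  n2 = 0 :: ·
Run σ = ⟨aa⟩ on P: start {m0}
  [1] a ⇒ {m1}
  [2] a ⇒ {m2}
  ✓ P
Run σ = ⟨aa⟩ on Q: start {n0}
  [1] a ⇒ {n1}
  [2] a ⇒ ∅  — Q cannot continue

aa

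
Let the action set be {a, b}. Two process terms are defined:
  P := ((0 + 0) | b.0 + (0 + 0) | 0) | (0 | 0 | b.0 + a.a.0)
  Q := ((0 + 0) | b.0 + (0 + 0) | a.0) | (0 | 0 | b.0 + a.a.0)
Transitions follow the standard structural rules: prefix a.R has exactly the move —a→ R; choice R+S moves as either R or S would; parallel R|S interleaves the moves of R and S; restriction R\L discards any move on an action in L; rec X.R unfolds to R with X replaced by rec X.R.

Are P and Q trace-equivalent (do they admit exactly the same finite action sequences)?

trace-distinct — witness ⟨aaa⟩

Reachable graph of P (8 states):
  u0 = ((0 + 0) | b.0 + (0 + 0) | 0) | (0 | 0 | b.0 + a.a.0) → =a=> u1, =b=> u2, =b=> u3
  u1 = ((0 + 0) | b.0 + (0 + 0) | 0) | a.0 → =a=> u4, =b=> u5
  u2 = ((0 + 0) | b.0 + (0 + 0) | 0) | (0 | 0 | 0) → =b=> u6
  u3 = (0 + 0) | 0 | (0 | 0 | b.0 + a.a.0) → =a=> u5, =b=> u6
  u4 = ((0 + 0) | b.0 + (0 + 0) | 0) | 0 → =b=> u7
  u5 = (0 + 0) | 0 | a.0 → =a=> u7
  u6 = (0 + 0) | 0 | (0 | 0 | 0) → (no moves)
  u7 = (0 + 0) | 0 | 0 → (no moves)
Reachable graph of Q (8 states):
  v0 = ((0 + 0) | b.0 + (0 + 0) | a.0) | (0 | 0 | b.0 + a.a.0) → =a=> v1, =a=> v2, =b=> v2, =b=> v3
  v1 = ((0 + 0) | b.0 + (0 + 0) | a.0) | a.0 → =a=> v4, =a=> v5, =b=> v5
  v2 = (0 + 0) | 0 | (0 | 0 | b.0 + a.a.0) → =a=> v5, =b=> v6
  v3 = ((0 + 0) | b.0 + (0 + 0) | a.0) | (0 | 0 | 0) → =a=> v6, =b=> v6
  v4 = ((0 + 0) | b.0 + (0 + 0) | a.0) | 0 → =a=> v7, =b=> v7
  v5 = (0 + 0) | 0 | a.0 → =a=> v7
  v6 = (0 + 0) | 0 | (0 | 0 | 0) → (no moves)
  v7 = (0 + 0) | 0 | 0 → (no moves)
Trace ⟨aaa⟩ through Q, begin at {v0}:
  step 1 (a): {v1, v2}
  step 2 (a): {v4, v5}
  step 3 (a): {v7}
  ✓ Q
Trace ⟨aaa⟩ through P, begin at {u0}:
  step 1 (a): {u1}
  step 2 (a): {u4}
  step 3 (a): ∅ (P stuck)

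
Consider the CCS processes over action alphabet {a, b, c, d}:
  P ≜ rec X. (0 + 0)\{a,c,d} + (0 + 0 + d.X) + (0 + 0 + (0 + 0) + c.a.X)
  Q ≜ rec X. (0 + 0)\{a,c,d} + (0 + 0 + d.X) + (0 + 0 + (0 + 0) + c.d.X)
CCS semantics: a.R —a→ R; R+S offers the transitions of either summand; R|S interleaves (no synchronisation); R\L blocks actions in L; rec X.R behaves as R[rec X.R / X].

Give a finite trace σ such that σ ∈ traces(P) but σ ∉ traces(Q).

LTS(P): 2 reachable states
  p0 = rec X. (0 + 0)\{a,c,d} + (0 + 0 + d.X) + (0 + 0 + (0 + 0) + c.a.X) → —c→ p1, —d→ p0
  p1 = a.(rec X. (0 + 0)\{a,c,d} + (0 + 0 + d.X) + (0 + 0 + (0 + 0) + c.a.X)) → —a→ p0
LTS(Q): 2 reachable states
  q0 = rec X. (0 + 0)\{a,c,d} + (0 + 0 + d.X) + (0 + 0 + (0 + 0) + c.d.X) → —c→ q1, —d→ q0
  q1 = d.(rec X. (0 + 0)\{a,c,d} + (0 + 0 + d.X) + (0 + 0 + (0 + 0) + c.d.X)) → —d→ q0
Executing ca from P (initial set {p0}):
  step 1 (c): {p1}
  step 2 (a): {p0}
  P completes σ.
Executing ca from Q (initial set {q0}):
  step 1 (c): {q1}
  step 2 (a): ∅  — Q cannot continue

ca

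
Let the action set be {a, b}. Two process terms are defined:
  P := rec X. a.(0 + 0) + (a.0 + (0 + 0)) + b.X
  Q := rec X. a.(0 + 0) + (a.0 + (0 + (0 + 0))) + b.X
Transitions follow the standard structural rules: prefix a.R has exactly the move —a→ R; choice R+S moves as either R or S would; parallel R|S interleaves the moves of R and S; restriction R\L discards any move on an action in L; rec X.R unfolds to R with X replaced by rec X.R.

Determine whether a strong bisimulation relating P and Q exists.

Reachable graph of P (3 states):
  p0 = rec X. a.(0 + 0) + (a.0 + (0 + 0)) + b.X ⊢ —a→ p1, —a→ p2, —b→ p0
  p1 = 0 ⊢ deadlocked
  p2 = 0 + 0 ⊢ deadlocked
Reachable graph of Q (3 states):
  q0 = rec X. a.(0 + 0) + (a.0 + (0 + (0 + 0))) + b.X ⊢ —a→ q1, —a→ q2, —b→ q0
  q1 = 0 ⊢ deadlocked
  q2 = 0 + 0 ⊢ deadlocked
Partition-refinement fixed point:
  B0 = {p0, q0}
  B1 = {p1, p2, q1, q2}
p0 ∈ B0, q0 ∈ B0 → same block

bisimilar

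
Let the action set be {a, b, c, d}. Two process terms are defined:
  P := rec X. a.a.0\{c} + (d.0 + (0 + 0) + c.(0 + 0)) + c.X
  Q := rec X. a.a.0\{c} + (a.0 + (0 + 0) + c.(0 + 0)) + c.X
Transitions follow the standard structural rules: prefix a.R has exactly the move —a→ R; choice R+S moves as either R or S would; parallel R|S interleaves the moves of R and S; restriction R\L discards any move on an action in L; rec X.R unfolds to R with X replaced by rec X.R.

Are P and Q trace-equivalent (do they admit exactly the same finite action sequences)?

trace-distinct — witness ⟨d⟩

LTS(P): 5 reachable states
  m0 = rec X. a.a.0\{c} + (d.0 + (0 + 0) + c.(0 + 0)) + c.X | -a-> m1, -c-> m0, -c-> m2, -d-> m3
  m1 = a.0\{c} | -a-> m4
  m2 = 0 + 0 | deadlocked
  m3 = 0 | deadlocked
  m4 = 0\{c} | deadlocked
LTS(Q): 5 reachable states
  n0 = rec X. a.a.0\{c} + (a.0 + (0 + 0) + c.(0 + 0)) + c.X | -a-> n1, -a-> n2, -c-> n0, -c-> n3
  n1 = 0 | deadlocked
  n2 = a.0\{c} | -a-> n4
  n3 = 0 + 0 | deadlocked
  n4 = 0\{c} | deadlocked
Executing d from P (initial set {m0}):
  step 1 (d): {m3}
  P completes σ.
Executing d from Q (initial set {n0}):
  step 1 (d): ∅ (Q stuck)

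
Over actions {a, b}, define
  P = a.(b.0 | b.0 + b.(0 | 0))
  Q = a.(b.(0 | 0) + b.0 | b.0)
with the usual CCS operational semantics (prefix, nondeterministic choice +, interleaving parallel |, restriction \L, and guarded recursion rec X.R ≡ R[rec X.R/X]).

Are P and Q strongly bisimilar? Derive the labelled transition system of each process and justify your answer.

LTS(P): 5 reachable states
  u0 = a.(b.0 | b.0 + b.(0 | 0)) → ··a··> u1
  u1 = b.0 | b.0 + b.(0 | 0) → ··b··> u2, ··b··> u3, ··b··> u4
  u2 = 0 | 0 → ·
  u3 = 0 | b.0 → ··b··> u2
  u4 = b.0 | 0 → ··b··> u2
LTS(Q): 5 reachable states
  v0 = a.(b.(0 | 0) + b.0 | b.0) → ··a··> v1
  v1 = b.(0 | 0) + b.0 | b.0 → ··b··> v2, ··b··> v3, ··b··> v4
  v2 = 0 | 0 → ·
  v3 = 0 | b.0 → ··b··> v2
  v4 = b.0 | 0 → ··b··> v2
Bisimilarity quotient blocks:
  B0 = {u0, v0}
  B1 = {u1, v1}
  B2 = {u3, u4, v3, v4}
  B3 = {u2, v2}
u0 ∈ B0, v0 ∈ B0 → same block

P ~ Q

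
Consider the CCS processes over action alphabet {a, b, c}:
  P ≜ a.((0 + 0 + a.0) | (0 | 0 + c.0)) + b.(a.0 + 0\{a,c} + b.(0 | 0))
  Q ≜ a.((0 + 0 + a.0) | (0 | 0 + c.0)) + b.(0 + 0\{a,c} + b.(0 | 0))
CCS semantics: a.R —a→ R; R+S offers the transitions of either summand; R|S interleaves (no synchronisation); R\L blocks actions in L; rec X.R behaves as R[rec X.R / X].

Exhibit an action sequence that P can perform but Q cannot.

Reachable graph of P (7 states):
  u0 = a.((0 + 0 + a.0) | (0 | 0 + c.0)) + b.(a.0 + 0\{a,c} + b.(0 | 0)) :: ··a··> u1, ··b··> u2
  u1 = (0 + 0 + a.0) | (0 | 0 + c.0) :: ··a··> u3, ··c··> u4
  u2 = a.0 + 0\{a,c} + b.(0 | 0) :: ··a··> u5, ··b··> u6
  u3 = 0 | (0 | 0 + c.0) :: ··c··> u6
  u4 = (0 + 0 + a.0) | 0 :: ··a··> u6
  u5 = 0 :: deadlocked
  u6 = 0 | 0 :: deadlocked
Reachable graph of Q (6 states):
  v0 = a.((0 + 0 + a.0) | (0 | 0 + c.0)) + b.(0 + 0\{a,c} + b.(0 | 0)) :: ··a··> v1, ··b··> v2
  v1 = (0 + 0 + a.0) | (0 | 0 + c.0) :: ··a··> v3, ··c··> v4
  v2 = 0 + 0\{a,c} + b.(0 | 0) :: ··b··> v5
  v3 = 0 | (0 | 0 + c.0) :: ··c··> v5
  v4 = (0 + 0 + a.0) | 0 :: ··a··> v5
  v5 = 0 | 0 :: deadlocked
Run σ = ⟨ba⟩ on P: start {u0}
  [1] b ⇒ {u2}
  [2] a ⇒ {u5}
  P completes σ.
Run σ = ⟨ba⟩ on Q: start {v0}
  [1] b ⇒ {v2}
  [2] a ⇒ no successor for Q

ba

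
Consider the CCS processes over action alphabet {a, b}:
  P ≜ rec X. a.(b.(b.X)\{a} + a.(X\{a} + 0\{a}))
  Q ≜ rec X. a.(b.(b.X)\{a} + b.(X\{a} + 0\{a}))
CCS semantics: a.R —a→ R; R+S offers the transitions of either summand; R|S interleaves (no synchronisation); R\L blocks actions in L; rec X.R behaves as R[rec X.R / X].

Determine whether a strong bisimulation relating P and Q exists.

NO

LTS(P): 5 reachable states
  m0 = rec X. a.(b.(b.X)\{a} + a.(X\{a} + 0\{a})) → --a--▸ m1
  m1 = b.(b.(rec X. a.(b.(b.X)\{a} + a.(X\{a} + 0\{a}))))\{a} + a.((rec X. a.(b.(b.X)\{a} + a.(X\{a} + 0\{a})))\{a} + 0\{a}) → --a--▸ m2, --b--▸ m3
  m2 = (rec X. a.(b.(b.X)\{a} + a.(X\{a} + 0\{a})))\{a} + 0\{a} → ·
  m3 = (b.(rec X. a.(b.(b.X)\{a} + a.(X\{a} + 0\{a}))))\{a} → --b--▸ m4
  m4 = (rec X. a.(b.(b.X)\{a} + a.(X\{a} + 0\{a})))\{a} → ·
LTS(Q): 5 reachable states
  n0 = rec X. a.(b.(b.X)\{a} + b.(X\{a} + 0\{a})) → --a--▸ n1
  n1 = b.(b.(rec X. a.(b.(b.X)\{a} + b.(X\{a} + 0\{a}))))\{a} + b.((rec X. a.(b.(b.X)\{a} + b.(X\{a} + 0\{a})))\{a} + 0\{a}) → --b--▸ n2, --b--▸ n3
  n2 = (b.(rec X. a.(b.(b.X)\{a} + b.(X\{a} + 0\{a}))))\{a} → --b--▸ n4
  n3 = (rec X. a.(b.(b.X)\{a} + b.(X\{a} + 0\{a})))\{a} + 0\{a} → ·
  n4 = (rec X. a.(b.(b.X)\{a} + b.(X\{a} + 0\{a})))\{a} → ·
Coarsest stable partition (strong bisimilarity classes):
  B0 = {m0}
  B1 = {m1}
  B2 = {m3, n2}
  B3 = {m2, m4, n3, n4}
  B4 = {n0}
  B5 = {n1}
m0 ∈ B0, n0 ∈ B4 → different blocks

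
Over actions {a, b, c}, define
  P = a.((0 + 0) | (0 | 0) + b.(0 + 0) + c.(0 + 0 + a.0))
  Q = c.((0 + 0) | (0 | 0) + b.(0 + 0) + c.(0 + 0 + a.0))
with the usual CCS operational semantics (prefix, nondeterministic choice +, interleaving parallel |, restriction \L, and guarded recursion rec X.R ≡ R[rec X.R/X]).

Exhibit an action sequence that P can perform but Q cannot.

a

LTS(P): 5 reachable states
  m0 = a.((0 + 0) | (0 | 0) + b.(0 + 0) + c.(0 + 0 + a.0)) → --a--▸ m1
  m1 = (0 + 0) | (0 | 0) + b.(0 + 0) + c.(0 + 0 + a.0) → --b--▸ m2, --c--▸ m3
  m2 = 0 + 0 → stopped
  m3 = 0 + 0 + a.0 → --a--▸ m4
  m4 = 0 → stopped
LTS(Q): 5 reachable states
  n0 = c.((0 + 0) | (0 | 0) + b.(0 + 0) + c.(0 + 0 + a.0)) → --c--▸ n1
  n1 = (0 + 0) | (0 | 0) + b.(0 + 0) + c.(0 + 0 + a.0) → --b--▸ n2, --c--▸ n3
  n2 = 0 + 0 → stopped
  n3 = 0 + 0 + a.0 → --a--▸ n4
  n4 = 0 → stopped
Trace ⟨a⟩ through P, begin at {m0}:
  [1] a ⇒ {m1}
  P completes σ.
Trace ⟨a⟩ through Q, begin at {n0}:
  [1] a ⇒ ∅  — Q cannot continue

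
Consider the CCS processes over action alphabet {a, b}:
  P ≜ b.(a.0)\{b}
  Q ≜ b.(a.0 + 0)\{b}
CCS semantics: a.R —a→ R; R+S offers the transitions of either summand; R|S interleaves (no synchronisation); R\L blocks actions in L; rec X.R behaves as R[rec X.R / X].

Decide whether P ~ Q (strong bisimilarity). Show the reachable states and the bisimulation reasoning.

P ~ Q

P's transition system — 3 states:
  s0 = b.(a.0)\{b} | —b→ s1
  s1 = (a.0)\{b} | —a→ s2
  s2 = 0\{b} | deadlocked
Q's transition system — 3 states:
  t0 = b.(a.0 + 0)\{b} | —b→ t1
  t1 = (a.0 + 0)\{b} | —a→ t2
  t2 = 0\{b} | deadlocked
Coarsest stable partition (strong bisimilarity classes):
  B0 = {s0, t0}
  B1 = {s1, t1}
  B2 = {s2, t2}
s0 ∈ B0, t0 ∈ B0 → same block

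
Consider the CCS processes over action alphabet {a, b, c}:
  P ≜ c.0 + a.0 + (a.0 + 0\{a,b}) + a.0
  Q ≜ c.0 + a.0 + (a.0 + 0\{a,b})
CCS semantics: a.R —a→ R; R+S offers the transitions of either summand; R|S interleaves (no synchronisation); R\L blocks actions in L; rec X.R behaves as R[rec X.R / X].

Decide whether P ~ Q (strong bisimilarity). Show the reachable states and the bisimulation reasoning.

YES

LTS(P): 2 reachable states
  p0 = c.0 + a.0 + (a.0 + 0\{a,b}) + a.0 :: ··a··> p1, ··c··> p1
  p1 = 0 :: deadlocked
LTS(Q): 2 reachable states
  q0 = c.0 + a.0 + (a.0 + 0\{a,b}) :: ··a··> q1, ··c··> q1
  q1 = 0 :: deadlocked
Partition-refinement fixed point:
  B0 = {p0, q0}
  B1 = {p1, q1}
p0 ∈ B0, q0 ∈ B0 → same block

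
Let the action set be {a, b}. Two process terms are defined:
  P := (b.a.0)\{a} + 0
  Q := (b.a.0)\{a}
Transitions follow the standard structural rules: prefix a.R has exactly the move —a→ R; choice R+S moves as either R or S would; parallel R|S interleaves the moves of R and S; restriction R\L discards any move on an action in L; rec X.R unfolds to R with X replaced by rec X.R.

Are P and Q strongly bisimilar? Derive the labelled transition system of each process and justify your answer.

P ~ Q

LTS(P): 2 reachable states
  m0 = (b.a.0)\{a} + 0 → --b--▸ m1
  m1 = (a.0)\{a} → (no moves)
LTS(Q): 2 reachable states
  n0 = (b.a.0)\{a} → --b--▸ n1
  n1 = (a.0)\{a} → (no moves)
Partition-refinement fixed point:
  B0 = {m0, n0}
  B1 = {m1, n1}
m0 ∈ B0, n0 ∈ B0 → same block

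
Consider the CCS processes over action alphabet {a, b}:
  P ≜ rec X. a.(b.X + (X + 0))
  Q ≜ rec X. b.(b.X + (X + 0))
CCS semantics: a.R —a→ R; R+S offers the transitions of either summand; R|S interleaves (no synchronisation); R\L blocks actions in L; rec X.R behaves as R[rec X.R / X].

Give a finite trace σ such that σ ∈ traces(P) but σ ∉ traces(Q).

Reachable graph of P (2 states):
  s0 = rec X. a.(b.X + (X + 0)) :: -a-> s1
  s1 = b.(rec X. a.(b.X + (X + 0))) + ((rec X. a.(b.X + (X + 0))) + 0) :: -a-> s1, -b-> s0
Reachable graph of Q (2 states):
  t0 = rec X. b.(b.X + (X + 0)) :: -b-> t1
  t1 = b.(rec X. b.(b.X + (X + 0))) + ((rec X. b.(b.X + (X + 0))) + 0) :: -b-> t0, -b-> t1
Executing a from P (initial set {s0}):
  step 1 (a): {s1}
  P completes σ.
Executing a from Q (initial set {t0}):
  step 1 (a): no successor for Q

a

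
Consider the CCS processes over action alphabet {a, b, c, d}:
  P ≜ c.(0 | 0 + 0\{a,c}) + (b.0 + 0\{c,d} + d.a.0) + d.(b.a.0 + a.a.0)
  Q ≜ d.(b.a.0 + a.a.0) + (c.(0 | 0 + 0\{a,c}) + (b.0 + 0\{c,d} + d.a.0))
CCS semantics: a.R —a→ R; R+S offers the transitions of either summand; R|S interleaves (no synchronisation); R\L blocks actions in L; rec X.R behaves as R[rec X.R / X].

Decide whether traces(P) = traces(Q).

P's transition system — 5 states:
  m0 = c.(0 | 0 + 0\{a,c}) + (b.0 + 0\{c,d} + d.a.0) + d.(b.a.0 + a.a.0) ⊢ -b-> m1, -c-> m2, -d-> m3, -d-> m4
  m1 = 0 ⊢ ·
  m2 = 0 | 0 + 0\{a,c} ⊢ ·
  m3 = a.0 ⊢ -a-> m1
  m4 = b.a.0 + a.a.0 ⊢ -a-> m3, -b-> m3
Q's transition system — 5 states:
  n0 = d.(b.a.0 + a.a.0) + (c.(0 | 0 + 0\{a,c}) + (b.0 + 0\{c,d} + d.a.0)) ⊢ -b-> n1, -c-> n2, -d-> n3, -d-> n4
  n1 = 0 ⊢ ·
  n2 = 0 | 0 + 0\{a,c} ⊢ ·
  n3 = a.0 ⊢ -a-> n1
  n4 = b.a.0 + a.a.0 ⊢ -a-> n3, -b-> n3
Partition-refinement fixed point:
  B0 = {m0, n0}
  B1 = {m3, n3}
  B2 = {m1, m2, n1, n2}
  B3 = {m4, n4}
m0 ∈ B0, n0 ∈ B0 → same block
Bisimilar ⇒ trace-equivalent.

YES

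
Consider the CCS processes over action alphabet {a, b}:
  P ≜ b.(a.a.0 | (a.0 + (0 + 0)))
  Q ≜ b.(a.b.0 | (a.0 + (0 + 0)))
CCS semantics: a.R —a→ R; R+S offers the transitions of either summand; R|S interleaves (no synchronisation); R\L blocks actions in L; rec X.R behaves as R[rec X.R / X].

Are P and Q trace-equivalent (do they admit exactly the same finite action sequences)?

traces(P) ≠ traces(Q) — witness ⟨baaa⟩

Reachable graph of P (7 states):
  p0 = b.(a.a.0 | (a.0 + (0 + 0))) | ··b··> p1
  p1 = a.a.0 | (a.0 + (0 + 0)) | ··a··> p2, ··a··> p3
  p2 = a.0 | (a.0 + (0 + 0)) | ··a··> p4, ··a··> p5
  p3 = a.a.0 | 0 | ··a··> p5
  p4 = 0 | (a.0 + (0 + 0)) | ··a··> p6
  p5 = a.0 | 0 | ··a··> p6
  p6 = 0 | 0 | ·
Reachable graph of Q (7 states):
  q0 = b.(a.b.0 | (a.0 + (0 + 0))) | ··b··> q1
  q1 = a.b.0 | (a.0 + (0 + 0)) | ··a··> q2, ··a··> q3
  q2 = a.b.0 | 0 | ··a··> q4
  q3 = b.0 | (a.0 + (0 + 0)) | ··a··> q4, ··b··> q5
  q4 = b.0 | 0 | ··b··> q6
  q5 = 0 | (a.0 + (0 + 0)) | ··a··> q6
  q6 = 0 | 0 | ·
Run σ = ⟨baaa⟩ on P: start {p0}
  step 1 (b): {p1}
  step 2 (a): {p2, p3}
  step 3 (a): {p4, p5}
  step 4 (a): {p6}
  — P admits the full trace.
Run σ = ⟨baaa⟩ on Q: start {q0}
  step 1 (b): {q1}
  step 2 (a): {q2, q3}
  step 3 (a): {q4}
  step 4 (a): ∅  — Q cannot continue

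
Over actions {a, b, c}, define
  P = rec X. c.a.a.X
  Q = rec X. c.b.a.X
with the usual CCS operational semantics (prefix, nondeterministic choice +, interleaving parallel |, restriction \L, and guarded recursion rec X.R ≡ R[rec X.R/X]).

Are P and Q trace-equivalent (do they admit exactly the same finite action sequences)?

LTS(P): 3 reachable states
  u0 = rec X. c.a.a.X → --c--▸ u1
  u1 = a.a.(rec X. c.a.a.X) → --a--▸ u2
  u2 = a.(rec X. c.a.a.X) → --a--▸ u0
LTS(Q): 3 reachable states
  v0 = rec X. c.b.a.X → --c--▸ v1
  v1 = b.a.(rec X. c.b.a.X) → --b--▸ v2
  v2 = a.(rec X. c.b.a.X) → --a--▸ v0
Run σ = ⟨ca⟩ on P: start {u0}
  step 1 (c): {u1}
  step 2 (a): {u2}
  — P admits the full trace.
Run σ = ⟨ca⟩ on Q: start {v0}
  step 1 (c): {v1}
  step 2 (a): ∅  — Q cannot continue

traces(P) ≠ traces(Q) — witness ⟨ca⟩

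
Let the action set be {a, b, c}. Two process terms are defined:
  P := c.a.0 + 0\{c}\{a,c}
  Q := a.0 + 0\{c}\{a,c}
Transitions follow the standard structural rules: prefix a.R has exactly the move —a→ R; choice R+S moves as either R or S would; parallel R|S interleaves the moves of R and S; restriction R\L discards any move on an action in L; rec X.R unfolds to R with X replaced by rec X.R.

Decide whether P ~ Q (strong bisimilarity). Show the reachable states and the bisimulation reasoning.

not bisimilar

Reachable graph of P (3 states):
  m0 = c.a.0 + 0\{c}\{a,c} ⊢ -c-> m1
  m1 = a.0 ⊢ -a-> m2
  m2 = 0 ⊢ deadlocked
Reachable graph of Q (2 states):
  n0 = a.0 + 0\{c}\{a,c} ⊢ -a-> n1
  n1 = 0 ⊢ deadlocked
Partition-refinement fixed point:
  B0 = {m0}
  B1 = {m1, n0}
  B2 = {m2, n1}
m0 ∈ B0, n0 ∈ B1 → different blocks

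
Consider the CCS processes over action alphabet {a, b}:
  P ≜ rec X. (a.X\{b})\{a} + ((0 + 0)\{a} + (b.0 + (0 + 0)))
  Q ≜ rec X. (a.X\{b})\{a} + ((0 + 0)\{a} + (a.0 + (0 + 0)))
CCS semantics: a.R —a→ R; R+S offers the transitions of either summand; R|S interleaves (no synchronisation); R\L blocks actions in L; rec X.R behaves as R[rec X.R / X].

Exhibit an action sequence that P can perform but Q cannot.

b

P's transition system — 2 states:
  m0 = rec X. (a.X\{b})\{a} + ((0 + 0)\{a} + (b.0 + (0 + 0))) | --b--▸ m1
  m1 = 0 | (no moves)
Q's transition system — 2 states:
  n0 = rec X. (a.X\{b})\{a} + ((0 + 0)\{a} + (a.0 + (0 + 0))) | --a--▸ n1
  n1 = 0 | (no moves)
Run σ = ⟨b⟩ on P: start {m0}
  after b @ step 1: {m1}
  P completes σ.
Run σ = ⟨b⟩ on Q: start {n0}
  after b @ step 1: no successor for Q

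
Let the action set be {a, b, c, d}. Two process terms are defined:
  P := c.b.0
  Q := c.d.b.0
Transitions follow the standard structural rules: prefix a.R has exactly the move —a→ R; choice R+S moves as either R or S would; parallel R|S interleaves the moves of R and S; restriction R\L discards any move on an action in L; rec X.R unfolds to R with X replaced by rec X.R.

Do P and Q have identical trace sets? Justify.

Reachable graph of P (3 states):
  s0 = c.b.0 | —c→ s1
  s1 = b.0 | —b→ s2
  s2 = 0 | deadlocked
Reachable graph of Q (4 states):
  t0 = c.d.b.0 | —c→ t1
  t1 = d.b.0 | —d→ t2
  t2 = b.0 | —b→ t3
  t3 = 0 | deadlocked
Run σ = ⟨cb⟩ on P: start {s0}
  [1] c ⇒ {s1}
  [2] b ⇒ {s2}
  P completes σ.
Run σ = ⟨cb⟩ on Q: start {t0}
  [1] c ⇒ {t1}
  [2] b ⇒ ∅  — Q cannot continue

NO — witness ⟨cb⟩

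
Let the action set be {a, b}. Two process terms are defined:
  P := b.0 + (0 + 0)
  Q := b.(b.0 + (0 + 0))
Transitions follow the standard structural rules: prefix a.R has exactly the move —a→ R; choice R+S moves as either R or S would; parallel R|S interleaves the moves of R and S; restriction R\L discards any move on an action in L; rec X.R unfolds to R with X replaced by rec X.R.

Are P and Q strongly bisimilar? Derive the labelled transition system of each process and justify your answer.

P ≁ Q

LTS(P): 2 reachable states
  s0 = b.0 + (0 + 0) :: =b=> s1
  s1 = 0 :: (no moves)
LTS(Q): 3 reachable states
  t0 = b.(b.0 + (0 + 0)) :: =b=> t1
  t1 = b.0 + (0 + 0) :: =b=> t2
  t2 = 0 :: (no moves)
Partition-refinement fixed point:
  B0 = {s0, t1}
  B1 = {s1, t2}
  B2 = {t0}
s0 ∈ B0, t0 ∈ B2 → different blocks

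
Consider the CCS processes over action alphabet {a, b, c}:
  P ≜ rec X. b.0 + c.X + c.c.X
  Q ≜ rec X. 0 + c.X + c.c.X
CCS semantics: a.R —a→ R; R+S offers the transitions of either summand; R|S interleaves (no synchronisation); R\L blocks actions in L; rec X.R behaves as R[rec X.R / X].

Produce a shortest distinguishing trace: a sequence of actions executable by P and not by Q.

P's transition system — 3 states:
  u0 = rec X. b.0 + c.X + c.c.X | —b→ u1, —c→ u0, —c→ u2
  u1 = 0 | ∅
  u2 = c.(rec X. b.0 + c.X + c.c.X) | —c→ u0
Q's transition system — 2 states:
  v0 = rec X. 0 + c.X + c.c.X | —c→ v0, —c→ v1
  v1 = c.(rec X. 0 + c.X + c.c.X) | —c→ v0
Trace ⟨b⟩ through P, begin at {u0}:
  [1] b ⇒ {u1}
  P completes σ.
Trace ⟨b⟩ through Q, begin at {v0}:
  [1] b ⇒ ∅  — Q cannot continue

b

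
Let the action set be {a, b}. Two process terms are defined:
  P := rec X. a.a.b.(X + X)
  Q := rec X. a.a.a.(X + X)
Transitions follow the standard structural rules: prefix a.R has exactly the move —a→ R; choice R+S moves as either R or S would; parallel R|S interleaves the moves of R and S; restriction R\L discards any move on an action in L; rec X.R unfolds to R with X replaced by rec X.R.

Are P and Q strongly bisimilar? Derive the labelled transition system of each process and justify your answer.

LTS(P): 4 reachable states
  m0 = rec X. a.a.b.(X + X) ⊢ -a-> m1
  m1 = a.b.((rec X. a.a.b.(X + X)) + (rec X. a.a.b.(X + X))) ⊢ -a-> m2
  m2 = b.((rec X. a.a.b.(X + X)) + (rec X. a.a.b.(X + X))) ⊢ -b-> m3
  m3 = (rec X. a.a.b.(X + X)) + (rec X. a.a.b.(X + X)) ⊢ -a-> m1
LTS(Q): 4 reachable states
  n0 = rec X. a.a.a.(X + X) ⊢ -a-> n1
  n1 = a.a.((rec X. a.a.a.(X + X)) + (rec X. a.a.a.(X + X))) ⊢ -a-> n2
  n2 = a.((rec X. a.a.a.(X + X)) + (rec X. a.a.a.(X + X))) ⊢ -a-> n3
  n3 = (rec X. a.a.a.(X + X)) + (rec X. a.a.a.(X + X)) ⊢ -a-> n1
Bisimilarity quotient blocks:
  B0 = {m0, m3}
  B1 = {m1}
  B2 = {m2}
  B3 = {n0, n1, n2, n3}
m0 ∈ B0, n0 ∈ B3 → different blocks

not bisimilar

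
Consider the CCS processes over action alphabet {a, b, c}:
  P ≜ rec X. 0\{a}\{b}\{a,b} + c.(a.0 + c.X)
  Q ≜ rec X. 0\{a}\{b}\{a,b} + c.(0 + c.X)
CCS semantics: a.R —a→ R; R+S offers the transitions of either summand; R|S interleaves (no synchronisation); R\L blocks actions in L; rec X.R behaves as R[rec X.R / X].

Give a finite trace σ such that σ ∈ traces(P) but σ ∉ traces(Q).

ca

Reachable graph of P (3 states):
  s0 = rec X. 0\{a}\{b}\{a,b} + c.(a.0 + c.X) → =c=> s1
  s1 = a.0 + c.(rec X. 0\{a}\{b}\{a,b} + c.(a.0 + c.X)) → =a=> s2, =c=> s0
  s2 = 0 → stopped
Reachable graph of Q (2 states):
  t0 = rec X. 0\{a}\{b}\{a,b} + c.(0 + c.X) → =c=> t1
  t1 = 0 + c.(rec X. 0\{a}\{b}\{a,b} + c.(0 + c.X)) → =c=> t0
Trace ⟨ca⟩ through P, begin at {s0}:
  step 1 (c): {s1}
  step 2 (a): {s2}
  — P admits the full trace.
Trace ⟨ca⟩ through Q, begin at {t0}:
  step 1 (c): {t1}
  step 2 (a): ∅  — Q cannot continue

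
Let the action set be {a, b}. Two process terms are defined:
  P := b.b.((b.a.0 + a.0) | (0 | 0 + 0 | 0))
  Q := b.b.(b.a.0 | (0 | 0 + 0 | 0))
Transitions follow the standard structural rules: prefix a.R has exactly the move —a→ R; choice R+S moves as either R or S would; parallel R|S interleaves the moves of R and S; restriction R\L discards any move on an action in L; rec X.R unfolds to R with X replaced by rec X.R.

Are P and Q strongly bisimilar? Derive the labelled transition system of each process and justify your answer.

P ≁ Q

Reachable graph of P (5 states):
  p0 = b.b.((b.a.0 + a.0) | (0 | 0 + 0 | 0)) | ··b··> p1
  p1 = b.((b.a.0 + a.0) | (0 | 0 + 0 | 0)) | ··b··> p2
  p2 = (b.a.0 + a.0) | (0 | 0 + 0 | 0) | ··a··> p3, ··b··> p4
  p3 = 0 | (0 | 0 + 0 | 0) | deadlocked
  p4 = a.0 | (0 | 0 + 0 | 0) | ··a··> p3
Reachable graph of Q (5 states):
  q0 = b.b.(b.a.0 | (0 | 0 + 0 | 0)) | ··b··> q1
  q1 = b.(b.a.0 | (0 | 0 + 0 | 0)) | ··b··> q2
  q2 = b.a.0 | (0 | 0 + 0 | 0) | ··b··> q3
  q3 = a.0 | (0 | 0 + 0 | 0) | ··a··> q4
  q4 = 0 | (0 | 0 + 0 | 0) | deadlocked
Partition-refinement fixed point:
  B0 = {p0}
  B1 = {p1}
  B2 = {p2}
  B3 = {p4, q3}
  B4 = {p3, q4}
  B5 = {q0}
  B6 = {q1}
  B7 = {q2}
p0 ∈ B0, q0 ∈ B5 → different blocks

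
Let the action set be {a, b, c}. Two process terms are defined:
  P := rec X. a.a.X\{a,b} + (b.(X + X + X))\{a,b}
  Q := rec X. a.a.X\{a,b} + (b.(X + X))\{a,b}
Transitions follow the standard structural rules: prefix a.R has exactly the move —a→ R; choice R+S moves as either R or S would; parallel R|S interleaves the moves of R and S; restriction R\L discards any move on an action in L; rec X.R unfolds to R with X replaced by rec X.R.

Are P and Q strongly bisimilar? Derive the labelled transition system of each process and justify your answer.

Reachable graph of P (3 states):
  u0 = rec X. a.a.X\{a,b} + (b.(X + X + X))\{a,b} has moves —a→ u1
  u1 = a.(rec X. a.a.X\{a,b} + (b.(X + X + X))\{a,b})\{a,b} has moves —a→ u2
  u2 = (rec X. a.a.X\{a,b} + (b.(X + X + X))\{a,b})\{a,b} has moves (no moves)
Reachable graph of Q (3 states):
  v0 = rec X. a.a.X\{a,b} + (b.(X + X))\{a,b} has moves —a→ v1
  v1 = a.(rec X. a.a.X\{a,b} + (b.(X + X))\{a,b})\{a,b} has moves —a→ v2
  v2 = (rec X. a.a.X\{a,b} + (b.(X + X))\{a,b})\{a,b} has moves (no moves)
Coarsest stable partition (strong bisimilarity classes):
  B0 = {u0, v0}
  B1 = {u1, v1}
  B2 = {u2, v2}
u0 ∈ B0, v0 ∈ B0 → same block

YES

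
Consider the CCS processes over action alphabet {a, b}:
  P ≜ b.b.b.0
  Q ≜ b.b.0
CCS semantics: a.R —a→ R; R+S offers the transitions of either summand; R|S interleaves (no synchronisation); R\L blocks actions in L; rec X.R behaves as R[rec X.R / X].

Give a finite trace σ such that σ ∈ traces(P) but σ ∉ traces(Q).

P's transition system — 4 states:
  u0 = b.b.b.0 has moves =b=> u1
  u1 = b.b.0 has moves =b=> u2
  u2 = b.0 has moves =b=> u3
  u3 = 0 has moves stopped
Q's transition system — 3 states:
  v0 = b.b.0 has moves =b=> v1
  v1 = b.0 has moves =b=> v2
  v2 = 0 has moves stopped
Trace ⟨bbb⟩ through P, begin at {u0}:
  after b @ step 1: {u1}
  after b @ step 2: {u2}
  after b @ step 3: {u3}
  — P admits the full trace.
Trace ⟨bbb⟩ through Q, begin at {v0}:
  after b @ step 1: {v1}
  after b @ step 2: {v2}
  after b @ step 3: no successor for Q

bbb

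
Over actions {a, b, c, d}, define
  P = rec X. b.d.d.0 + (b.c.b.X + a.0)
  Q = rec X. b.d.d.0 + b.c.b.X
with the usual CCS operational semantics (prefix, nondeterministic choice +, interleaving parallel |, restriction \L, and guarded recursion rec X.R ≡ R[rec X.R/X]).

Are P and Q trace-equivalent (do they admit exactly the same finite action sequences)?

Reachable graph of P (6 states):
  s0 = rec X. b.d.d.0 + (b.c.b.X + a.0) ⊢ ··a··> s1, ··b··> s2, ··b··> s3
  s1 = 0 ⊢ ∅
  s2 = c.b.(rec X. b.d.d.0 + (b.c.b.X + a.0)) ⊢ ··c··> s4
  s3 = d.d.0 ⊢ ··d··> s5
  s4 = b.(rec X. b.d.d.0 + (b.c.b.X + a.0)) ⊢ ··b··> s0
  s5 = d.0 ⊢ ··d··> s1
Reachable graph of Q (6 states):
  t0 = rec X. b.d.d.0 + b.c.b.X ⊢ ··b··> t1, ··b··> t2
  t1 = c.b.(rec X. b.d.d.0 + b.c.b.X) ⊢ ··c··> t3
  t2 = d.d.0 ⊢ ··d··> t4
  t3 = b.(rec X. b.d.d.0 + b.c.b.X) ⊢ ··b··> t0
  t4 = d.0 ⊢ ··d··> t5
  t5 = 0 ⊢ ∅
Trace ⟨a⟩ through P, begin at {s0}:
  step 1 (a): {s1}
  ✓ P
Trace ⟨a⟩ through Q, begin at {t0}:
  step 1 (a): ∅ (Q stuck)

traces(P) ≠ traces(Q) — witness ⟨a⟩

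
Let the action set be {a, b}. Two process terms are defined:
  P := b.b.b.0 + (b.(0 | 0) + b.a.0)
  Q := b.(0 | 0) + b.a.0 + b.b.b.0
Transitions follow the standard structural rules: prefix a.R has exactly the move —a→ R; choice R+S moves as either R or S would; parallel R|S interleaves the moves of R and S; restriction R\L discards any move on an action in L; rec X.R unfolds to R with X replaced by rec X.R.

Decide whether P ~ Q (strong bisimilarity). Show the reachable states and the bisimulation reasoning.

Reachable graph of P (6 states):
  u0 = b.b.b.0 + (b.(0 | 0) + b.a.0) → ··b··> u1, ··b··> u2, ··b··> u3
  u1 = 0 | 0 → stopped
  u2 = a.0 → ··a··> u4
  u3 = b.b.0 → ··b··> u5
  u4 = 0 → stopped
  u5 = b.0 → ··b··> u4
Reachable graph of Q (6 states):
  v0 = b.(0 | 0) + b.a.0 + b.b.b.0 → ··b··> v1, ··b··> v2, ··b··> v3
  v1 = 0 | 0 → stopped
  v2 = a.0 → ··a··> v4
  v3 = b.b.0 → ··b··> v5
  v4 = 0 → stopped
  v5 = b.0 → ··b··> v4
Bisimilarity quotient blocks:
  B0 = {u0, v0}
  B1 = {u3, v3}
  B2 = {u5, v5}
  B3 = {u1, u4, v1, v4}
  B4 = {u2, v2}
u0 ∈ B0, v0 ∈ B0 → same block

P ~ Q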